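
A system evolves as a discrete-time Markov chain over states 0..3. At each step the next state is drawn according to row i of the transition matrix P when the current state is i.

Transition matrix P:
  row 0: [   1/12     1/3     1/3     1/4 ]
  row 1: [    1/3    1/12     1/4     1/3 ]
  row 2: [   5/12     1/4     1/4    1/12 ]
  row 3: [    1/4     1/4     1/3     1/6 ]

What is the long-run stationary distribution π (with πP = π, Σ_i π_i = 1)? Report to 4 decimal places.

π = [0.2724, 0.2337, 0.2897, 0.2042]

Balance equations π_j = Σ_i π_i·P[i][j]:
  π_0 = 1/12·π_0 + 1/3·π_1 + 5/12·π_2 + 1/4·π_3
  π_1 = 1/3·π_0 + 1/12·π_1 + 1/4·π_2 + 1/4·π_3
  π_2 = 1/3·π_0 + 1/4·π_1 + 1/4·π_2 + 1/3·π_3
  normalize: π_0 + π_1 + π_2 + π_3 = 1
Solving the linear system gives exactly π = [691/2537, 593/2537, 735/2537, 518/2537].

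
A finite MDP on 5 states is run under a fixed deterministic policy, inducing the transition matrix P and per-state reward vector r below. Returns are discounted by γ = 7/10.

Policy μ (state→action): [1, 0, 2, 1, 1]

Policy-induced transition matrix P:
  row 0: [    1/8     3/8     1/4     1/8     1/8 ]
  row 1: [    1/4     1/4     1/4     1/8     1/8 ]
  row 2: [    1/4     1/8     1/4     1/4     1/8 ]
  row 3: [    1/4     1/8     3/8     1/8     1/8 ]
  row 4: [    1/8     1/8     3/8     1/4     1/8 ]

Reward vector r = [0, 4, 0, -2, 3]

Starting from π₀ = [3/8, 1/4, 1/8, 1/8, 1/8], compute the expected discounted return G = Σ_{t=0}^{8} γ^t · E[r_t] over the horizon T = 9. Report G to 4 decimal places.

t=0: π = [0.3750, 0.2500, 0.1250, 0.1250, 0.1250], E[r] = 1.1250, γ^t·E[r] = 1.125000, running G = 1.125000
t=1: π = [0.1875, 0.2500, 0.2813, 0.1563, 0.1250], E[r] = 1.0625, γ^t·E[r] = 0.743750, running G = 1.868750
t=2: π = [0.2109, 0.2031, 0.2852, 0.1758, 0.1250], E[r] = 0.8359, γ^t·E[r] = 0.409609, running G = 2.278359
t=3: π = [0.2080, 0.2031, 0.2876, 0.1763, 0.1250], E[r] = 0.8350, γ^t·E[r] = 0.286392, running G = 2.564751
t=4: π = [0.2084, 0.2024, 0.2877, 0.1766, 0.1250], E[r] = 0.8314, γ^t·E[r] = 0.199624, running G = 2.764375
t=5: π = [0.2083, 0.2024, 0.2877, 0.1766, 0.1250], E[r] = 0.8314, γ^t·E[r] = 0.139734, running G = 2.904109
t=6: π = [0.2083, 0.2024, 0.2877, 0.1766, 0.1250], E[r] = 0.8314, γ^t·E[r] = 0.097808, running G = 3.001917
t=7: π = [0.2083, 0.2024, 0.2877, 0.1766, 0.1250], E[r] = 0.8314, γ^t·E[r] = 0.068465, running G = 3.070382
t=8: π = [0.2083, 0.2024, 0.2877, 0.1766, 0.1250], E[r] = 0.8313, γ^t·E[r] = 0.047926, running G = 3.118308

G = 3.1183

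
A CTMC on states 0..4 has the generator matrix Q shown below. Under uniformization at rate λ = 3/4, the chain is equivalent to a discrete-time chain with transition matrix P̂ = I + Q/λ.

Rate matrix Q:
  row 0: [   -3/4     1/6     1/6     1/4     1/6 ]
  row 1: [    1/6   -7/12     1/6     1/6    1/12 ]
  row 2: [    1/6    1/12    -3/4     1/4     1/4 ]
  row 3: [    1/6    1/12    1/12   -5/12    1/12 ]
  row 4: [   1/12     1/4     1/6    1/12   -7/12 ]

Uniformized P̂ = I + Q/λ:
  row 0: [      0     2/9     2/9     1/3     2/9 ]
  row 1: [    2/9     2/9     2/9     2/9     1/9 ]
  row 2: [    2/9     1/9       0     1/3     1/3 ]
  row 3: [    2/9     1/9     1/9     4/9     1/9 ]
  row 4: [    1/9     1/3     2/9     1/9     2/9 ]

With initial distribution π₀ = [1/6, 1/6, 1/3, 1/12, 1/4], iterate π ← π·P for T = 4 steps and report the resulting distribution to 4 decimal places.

t=0: π = [0.1667, 0.1667, 0.3333, 0.0833, 0.2500]
t=1: π = [0.1574, 0.2037, 0.1389, 0.2685, 0.2315]
t=2: π = [0.1615, 0.2027, 0.1615, 0.2891, 0.1852]
t=3: π = [0.1658, 0.1927, 0.1542, 0.3018, 0.1855]
t=4: π = [0.1648, 0.1922, 0.1544, 0.3042, 0.1844]

π = [0.1648, 0.1922, 0.1544, 0.3042, 0.1844]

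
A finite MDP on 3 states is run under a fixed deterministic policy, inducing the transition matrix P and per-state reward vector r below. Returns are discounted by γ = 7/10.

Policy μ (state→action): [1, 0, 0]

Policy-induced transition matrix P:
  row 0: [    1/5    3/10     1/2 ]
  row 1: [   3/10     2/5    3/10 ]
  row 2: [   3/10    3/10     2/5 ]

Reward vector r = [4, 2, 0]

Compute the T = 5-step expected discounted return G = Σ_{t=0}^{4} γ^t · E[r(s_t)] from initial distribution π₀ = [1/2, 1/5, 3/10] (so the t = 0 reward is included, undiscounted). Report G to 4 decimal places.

t=0: π = [0.5000, 0.2000, 0.3000], E[r] = 2.4000, γ^t·E[r] = 2.400000, running G = 2.400000
t=1: π = [0.2500, 0.3200, 0.4300], E[r] = 1.6400, γ^t·E[r] = 1.148000, running G = 3.548000
t=2: π = [0.2750, 0.3320, 0.3930], E[r] = 1.7640, γ^t·E[r] = 0.864360, running G = 4.412360
t=3: π = [0.2725, 0.3332, 0.3943], E[r] = 1.7564, γ^t·E[r] = 0.602445, running G = 5.014805
t=4: π = [0.2728, 0.3333, 0.3939], E[r] = 1.7576, γ^t·E[r] = 0.422009, running G = 5.436815

G = 5.4368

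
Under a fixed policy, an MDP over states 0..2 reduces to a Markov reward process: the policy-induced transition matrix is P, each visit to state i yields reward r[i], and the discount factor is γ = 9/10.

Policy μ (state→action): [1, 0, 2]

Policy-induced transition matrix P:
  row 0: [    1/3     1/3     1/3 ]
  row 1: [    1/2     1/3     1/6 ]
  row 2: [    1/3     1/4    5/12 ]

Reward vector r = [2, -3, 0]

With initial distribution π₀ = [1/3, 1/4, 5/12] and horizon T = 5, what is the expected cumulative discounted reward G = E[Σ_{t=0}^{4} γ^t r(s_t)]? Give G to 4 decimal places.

t=0: π = [0.3333, 0.2500, 0.4167], E[r] = -0.0833, γ^t·E[r] = -0.083333, running G = -0.083333
t=1: π = [0.3750, 0.2986, 0.3264], E[r] = -0.1458, γ^t·E[r] = -0.131250, running G = -0.214583
t=2: π = [0.3831, 0.3061, 0.3108], E[r] = -0.1522, γ^t·E[r] = -0.123281, running G = -0.337865
t=3: π = [0.3844, 0.3074, 0.3082], E[r] = -0.1536, γ^t·E[r] = -0.111973, running G = -0.449837
t=4: π = [0.3846, 0.3076, 0.3078], E[r] = -0.1538, γ^t·E[r] = -0.100910, running G = -0.550747

G = -0.5507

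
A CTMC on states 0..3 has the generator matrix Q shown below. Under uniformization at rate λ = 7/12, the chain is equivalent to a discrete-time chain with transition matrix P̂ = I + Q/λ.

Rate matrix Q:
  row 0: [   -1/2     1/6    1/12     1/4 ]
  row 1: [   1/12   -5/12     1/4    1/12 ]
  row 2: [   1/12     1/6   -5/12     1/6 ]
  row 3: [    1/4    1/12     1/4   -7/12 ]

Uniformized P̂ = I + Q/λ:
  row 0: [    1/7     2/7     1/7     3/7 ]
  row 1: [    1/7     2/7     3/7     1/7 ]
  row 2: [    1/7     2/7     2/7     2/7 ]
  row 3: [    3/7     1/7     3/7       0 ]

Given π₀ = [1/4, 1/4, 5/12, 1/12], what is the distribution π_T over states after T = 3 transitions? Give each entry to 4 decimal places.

π = [0.1987, 0.2578, 0.3180, 0.2255]

t=0: π = [0.2500, 0.2500, 0.4167, 0.0833]
t=1: π = [0.1667, 0.2738, 0.2976, 0.2619]
t=2: π = [0.2177, 0.2483, 0.3384, 0.1956]
t=3: π = [0.1987, 0.2578, 0.3180, 0.2255]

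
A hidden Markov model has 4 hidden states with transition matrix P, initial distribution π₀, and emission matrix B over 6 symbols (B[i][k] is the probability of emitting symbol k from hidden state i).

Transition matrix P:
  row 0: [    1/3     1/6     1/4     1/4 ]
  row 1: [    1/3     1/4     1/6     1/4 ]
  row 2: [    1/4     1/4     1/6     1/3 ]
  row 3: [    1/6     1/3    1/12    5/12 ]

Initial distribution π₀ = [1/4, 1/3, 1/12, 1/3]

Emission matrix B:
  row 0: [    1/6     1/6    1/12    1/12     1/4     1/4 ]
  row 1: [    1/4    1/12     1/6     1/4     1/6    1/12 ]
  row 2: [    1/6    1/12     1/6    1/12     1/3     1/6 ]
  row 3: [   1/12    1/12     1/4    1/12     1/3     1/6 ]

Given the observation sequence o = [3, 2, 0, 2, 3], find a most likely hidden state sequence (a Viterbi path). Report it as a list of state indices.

path = [1, 3, 1, 3, 1]

t=0: δ = [2.083e-02, 8.333e-02, 6.944e-03, 2.778e-02]  (obs o_0=3)
t=1: δ = [2.315e-03, 3.472e-03, 2.315e-03, 5.208e-03]  ψ = [1, 1, 1, 1]  (obs o_1=2)
t=2: δ = [1.929e-04, 4.340e-04, 9.645e-05, 1.808e-04]  ψ = [1, 3, 0, 3]  (obs o_2=0)
t=3: δ = [1.206e-05, 1.808e-05, 1.206e-05, 2.713e-05]  ψ = [1, 1, 1, 1]  (obs o_3=2)
t=4: δ = [5.023e-07, 2.261e-06, 2.512e-07, 9.419e-07]  ψ = [1, 3, 0, 3]  (obs o_4=3)
backtrack: best end state = 1; path = [1, 3, 1, 3, 1]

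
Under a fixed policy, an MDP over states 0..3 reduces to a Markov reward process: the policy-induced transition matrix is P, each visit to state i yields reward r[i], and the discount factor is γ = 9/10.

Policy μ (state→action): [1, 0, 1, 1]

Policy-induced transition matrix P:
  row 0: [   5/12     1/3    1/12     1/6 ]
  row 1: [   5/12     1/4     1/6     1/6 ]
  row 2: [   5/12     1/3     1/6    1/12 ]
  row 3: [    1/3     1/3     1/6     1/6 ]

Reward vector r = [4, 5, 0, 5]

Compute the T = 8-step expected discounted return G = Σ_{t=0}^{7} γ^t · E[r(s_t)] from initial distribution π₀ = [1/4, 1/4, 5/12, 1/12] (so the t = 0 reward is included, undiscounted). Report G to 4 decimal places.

G = 21.0628

t=0: π = [0.2500, 0.2500, 0.4167, 0.0833], E[r] = 2.6667, γ^t·E[r] = 2.666667, running G = 2.666667
t=1: π = [0.4097, 0.3125, 0.1458, 0.1319], E[r] = 3.8611, γ^t·E[r] = 3.475000, running G = 6.141667
t=2: π = [0.4057, 0.3073, 0.1325, 0.1545], E[r] = 3.9317, γ^t·E[r] = 3.184688, running G = 9.326354
t=3: π = [0.4038, 0.3077, 0.1329, 0.1556], E[r] = 3.9319, γ^t·E[r] = 2.866359, running G = 12.192714
t=4: π = [0.4037, 0.3077, 0.1330, 0.1556], E[r] = 3.9312, γ^t·E[r] = 2.579270, running G = 14.771983
t=5: π = [0.4037, 0.3077, 0.1330, 0.1556], E[r] = 3.9312, γ^t·E[r] = 2.321319, running G = 17.093302
t=6: π = [0.4037, 0.3077, 0.1330, 0.1556], E[r] = 3.9312, γ^t·E[r] = 2.089187, running G = 19.182489
t=7: π = [0.4037, 0.3077, 0.1330, 0.1556], E[r] = 3.9312, γ^t·E[r] = 1.880268, running G = 21.062758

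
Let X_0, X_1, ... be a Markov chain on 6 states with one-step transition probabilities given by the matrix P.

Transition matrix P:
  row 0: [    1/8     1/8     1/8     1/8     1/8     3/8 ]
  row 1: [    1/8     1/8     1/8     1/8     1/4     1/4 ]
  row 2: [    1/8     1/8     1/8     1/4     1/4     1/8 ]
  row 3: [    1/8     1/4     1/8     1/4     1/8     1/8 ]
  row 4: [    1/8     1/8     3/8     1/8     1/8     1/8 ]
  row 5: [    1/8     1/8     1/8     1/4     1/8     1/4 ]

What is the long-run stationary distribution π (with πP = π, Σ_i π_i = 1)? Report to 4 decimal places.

Balance equations π_j = Σ_i π_i·P[i][j]:
  π_0 = 1/8·π_0 + 1/8·π_1 + 1/8·π_2 + 1/8·π_3 + 1/8·π_4 + 1/8·π_5
  π_1 = 1/8·π_0 + 1/8·π_1 + 1/8·π_2 + 1/4·π_3 + 1/8·π_4 + 1/8·π_5
  π_2 = 1/8·π_0 + 1/8·π_1 + 1/8·π_2 + 1/8·π_3 + 3/8·π_4 + 1/8·π_5
  π_3 = 1/8·π_0 + 1/8·π_1 + 1/4·π_2 + 1/4·π_3 + 1/8·π_4 + 1/4·π_5
  π_4 = 1/8·π_0 + 1/4·π_1 + 1/4·π_2 + 1/8·π_3 + 1/8·π_4 + 1/8·π_5
  normalize: π_0 + π_1 + π_2 + π_3 + π_4 + π_5 = 1
Solving the linear system gives exactly π = [1/8, 2413/16152, 2683/16152, 394/2019, 332/2019, 3229/16152].

π = [0.1250, 0.1494, 0.1661, 0.1951, 0.1644, 0.1999]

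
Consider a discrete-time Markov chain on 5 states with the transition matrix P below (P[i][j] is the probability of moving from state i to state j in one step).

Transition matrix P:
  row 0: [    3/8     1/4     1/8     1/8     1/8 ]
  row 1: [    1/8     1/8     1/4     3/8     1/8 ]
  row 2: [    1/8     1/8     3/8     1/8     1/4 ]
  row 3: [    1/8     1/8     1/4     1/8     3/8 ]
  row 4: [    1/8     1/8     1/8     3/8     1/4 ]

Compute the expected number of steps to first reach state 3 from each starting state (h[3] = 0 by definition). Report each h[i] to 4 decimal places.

h = [4.6930, 3.6474, 4.6687, 0.0000, 3.5015]

First-step conditioning: h[3] = 0; for i ≠ 3, h[i] = 1 + Σ_k P[i][k]·h[k].
  h[0] = 1 + 3/8·h[0] + 1/4·h[1] + 1/8·h[2] + 1/8·h[4]
  h[1] = 1 + 1/8·h[0] + 1/8·h[1] + 1/4·h[2] + 1/8·h[4]
  h[2] = 1 + 1/8·h[0] + 1/8·h[1] + 3/8·h[2] + 1/4·h[4]
  h[4] = 1 + 1/8·h[0] + 1/8·h[1] + 1/8·h[2] + 1/4·h[4]
Solving the 4×4 linear system over states ≠ 3 gives exactly h = [1544/329, 1200/329, 1536/329, 0, 1152/329] (h[3] = 0 is the target).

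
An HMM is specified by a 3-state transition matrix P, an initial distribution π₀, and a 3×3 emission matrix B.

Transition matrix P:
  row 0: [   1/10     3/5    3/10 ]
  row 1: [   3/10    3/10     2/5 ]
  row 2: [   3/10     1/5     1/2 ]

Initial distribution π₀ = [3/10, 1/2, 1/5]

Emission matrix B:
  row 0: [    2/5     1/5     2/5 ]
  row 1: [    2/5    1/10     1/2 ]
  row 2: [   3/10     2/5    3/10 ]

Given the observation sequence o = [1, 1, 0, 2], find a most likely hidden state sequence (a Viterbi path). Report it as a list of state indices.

t=0: δ = [6.000e-02, 5.000e-02, 8.000e-02]  (obs o_0=1)
t=1: δ = [4.800e-03, 3.600e-03, 1.600e-02]  ψ = [2, 0, 2]  (obs o_1=1)
t=2: δ = [1.920e-03, 1.280e-03, 2.400e-03]  ψ = [2, 2, 2]  (obs o_2=0)
t=3: δ = [2.880e-04, 5.760e-04, 3.600e-04]  ψ = [2, 0, 2]  (obs o_3=2)
backtrack: best end state = 1; path = [2, 2, 0, 1]

path = [2, 2, 0, 1]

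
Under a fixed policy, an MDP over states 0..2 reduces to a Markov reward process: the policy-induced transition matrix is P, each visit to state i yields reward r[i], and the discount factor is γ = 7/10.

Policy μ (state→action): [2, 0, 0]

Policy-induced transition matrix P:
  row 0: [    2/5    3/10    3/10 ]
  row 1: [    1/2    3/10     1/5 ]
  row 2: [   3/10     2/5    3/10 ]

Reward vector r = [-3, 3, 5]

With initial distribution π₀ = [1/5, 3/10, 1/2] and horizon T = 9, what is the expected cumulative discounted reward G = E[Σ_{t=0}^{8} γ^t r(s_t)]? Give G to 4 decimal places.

G = 5.3204

t=0: π = [0.2000, 0.3000, 0.5000], E[r] = 2.8000, γ^t·E[r] = 2.800000, running G = 2.800000
t=1: π = [0.3800, 0.3500, 0.2700], E[r] = 1.2600, γ^t·E[r] = 0.882000, running G = 3.682000
t=2: π = [0.4080, 0.3270, 0.2650], E[r] = 1.0820, γ^t·E[r] = 0.530180, running G = 4.212180
t=3: π = [0.4062, 0.3265, 0.2673], E[r] = 1.0974, γ^t·E[r] = 0.376408, running G = 4.588588
t=4: π = [0.4059, 0.3267, 0.2674], E[r] = 1.0992, γ^t·E[r] = 0.263913, running G = 4.852501
t=5: π = [0.4059, 0.3267, 0.2673], E[r] = 1.0990, γ^t·E[r] = 0.184713, running G = 5.037215
t=6: π = [0.4059, 0.3267, 0.2673], E[r] = 1.0990, γ^t·E[r] = 0.129297, running G = 5.166512
t=7: π = [0.4059, 0.3267, 0.2673], E[r] = 1.0990, γ^t·E[r] = 0.090508, running G = 5.257020
t=8: π = [0.4059, 0.3267, 0.2673], E[r] = 1.0990, γ^t·E[r] = 0.063356, running G = 5.320376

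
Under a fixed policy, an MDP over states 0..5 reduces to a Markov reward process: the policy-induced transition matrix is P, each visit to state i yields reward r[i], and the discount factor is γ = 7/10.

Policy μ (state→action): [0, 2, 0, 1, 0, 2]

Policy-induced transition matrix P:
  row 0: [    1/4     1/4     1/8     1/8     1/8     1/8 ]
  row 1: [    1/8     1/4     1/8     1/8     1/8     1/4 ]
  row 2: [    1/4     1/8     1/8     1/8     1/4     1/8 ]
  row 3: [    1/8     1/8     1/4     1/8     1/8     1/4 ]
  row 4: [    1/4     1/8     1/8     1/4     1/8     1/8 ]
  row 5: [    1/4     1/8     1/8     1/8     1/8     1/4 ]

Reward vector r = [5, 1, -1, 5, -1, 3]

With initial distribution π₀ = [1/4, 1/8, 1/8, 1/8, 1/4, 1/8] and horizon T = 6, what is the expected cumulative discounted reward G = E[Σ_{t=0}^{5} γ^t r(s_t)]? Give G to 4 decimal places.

G = 6.3442

t=0: π = [0.2500, 0.1250, 0.1250, 0.1250, 0.2500, 0.1250], E[r] = 2.0000, γ^t·E[r] = 2.000000, running G = 2.000000
t=1: π = [0.2188, 0.1719, 0.1406, 0.1563, 0.1406, 0.1719], E[r] = 2.2813, γ^t·E[r] = 1.596875, running G = 3.596875
t=2: π = [0.2090, 0.1738, 0.1445, 0.1426, 0.1426, 0.1875], E[r] = 2.2070, γ^t·E[r] = 1.081445, running G = 4.678320
t=3: π = [0.2104, 0.1729, 0.1428, 0.1428, 0.1431, 0.1880], E[r] = 2.2173, γ^t·E[r] = 0.760529, running G = 5.438849
t=4: π = [0.2105, 0.1729, 0.1429, 0.1429, 0.1429, 0.1880], E[r] = 2.2182, γ^t·E[r] = 0.532590, running G = 5.971439
t=5: π = [0.2105, 0.1729, 0.1429, 0.1429, 0.1429, 0.1880], E[r] = 2.2180, γ^t·E[r] = 0.372785, running G = 6.344224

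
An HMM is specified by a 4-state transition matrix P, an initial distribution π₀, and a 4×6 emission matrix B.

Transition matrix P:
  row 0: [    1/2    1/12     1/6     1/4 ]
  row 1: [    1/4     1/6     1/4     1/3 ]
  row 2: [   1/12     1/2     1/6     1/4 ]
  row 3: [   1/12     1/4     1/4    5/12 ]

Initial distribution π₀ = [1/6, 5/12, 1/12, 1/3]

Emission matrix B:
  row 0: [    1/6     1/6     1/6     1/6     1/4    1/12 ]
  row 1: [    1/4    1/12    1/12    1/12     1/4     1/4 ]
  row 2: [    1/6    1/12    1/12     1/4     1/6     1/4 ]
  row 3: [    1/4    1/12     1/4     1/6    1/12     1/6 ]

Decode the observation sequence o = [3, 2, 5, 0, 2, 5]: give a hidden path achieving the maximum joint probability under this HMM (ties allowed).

t=0: δ = [2.778e-02, 3.472e-02, 2.083e-02, 5.556e-02]  (obs o_0=3)
t=1: δ = [2.315e-03, 1.157e-03, 1.157e-03, 5.787e-03]  ψ = [0, 3, 3, 3]  (obs o_1=2)
t=2: δ = [9.645e-05, 3.617e-04, 3.617e-04, 4.019e-04]  ψ = [0, 3, 3, 3]  (obs o_2=5)
t=3: δ = [1.507e-05, 4.521e-05, 1.674e-05, 4.186e-05]  ψ = [1, 2, 3, 3]  (obs o_3=0)
t=4: δ = [1.884e-06, 8.721e-07, 9.419e-07, 4.361e-06]  ψ = [1, 3, 1, 3]  (obs o_4=2)
t=5: δ = [7.849e-08, 2.725e-07, 2.725e-07, 3.028e-07]  ψ = [0, 3, 3, 3]  (obs o_5=5)
backtrack: best end state = 3; path = [3, 3, 3, 3, 3, 3]

path = [3, 3, 3, 3, 3, 3]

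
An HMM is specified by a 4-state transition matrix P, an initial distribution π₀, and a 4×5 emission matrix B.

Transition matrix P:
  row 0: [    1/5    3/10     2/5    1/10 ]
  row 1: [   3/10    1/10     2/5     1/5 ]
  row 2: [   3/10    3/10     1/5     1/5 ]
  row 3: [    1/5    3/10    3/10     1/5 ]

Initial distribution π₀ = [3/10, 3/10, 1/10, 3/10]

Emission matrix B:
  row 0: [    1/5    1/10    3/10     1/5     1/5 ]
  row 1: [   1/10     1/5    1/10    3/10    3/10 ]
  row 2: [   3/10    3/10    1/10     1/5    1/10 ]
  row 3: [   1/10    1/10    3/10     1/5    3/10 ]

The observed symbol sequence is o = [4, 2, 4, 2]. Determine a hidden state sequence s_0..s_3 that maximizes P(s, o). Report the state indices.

path = [1, 0, 1, 0]

t=0: δ = [6.000e-02, 9.000e-02, 1.000e-02, 9.000e-02]  (obs o_0=4)
t=1: δ = [8.100e-03, 2.700e-03, 3.600e-03, 5.400e-03]  ψ = [1, 3, 1, 1]  (obs o_1=2)
t=2: δ = [3.240e-04, 7.290e-04, 3.240e-04, 3.240e-04]  ψ = [0, 0, 0, 3]  (obs o_2=4)
t=3: δ = [6.561e-05, 9.720e-06, 2.916e-05, 4.374e-05]  ψ = [1, 0, 1, 1]  (obs o_3=2)
backtrack: best end state = 0; path = [1, 0, 1, 0]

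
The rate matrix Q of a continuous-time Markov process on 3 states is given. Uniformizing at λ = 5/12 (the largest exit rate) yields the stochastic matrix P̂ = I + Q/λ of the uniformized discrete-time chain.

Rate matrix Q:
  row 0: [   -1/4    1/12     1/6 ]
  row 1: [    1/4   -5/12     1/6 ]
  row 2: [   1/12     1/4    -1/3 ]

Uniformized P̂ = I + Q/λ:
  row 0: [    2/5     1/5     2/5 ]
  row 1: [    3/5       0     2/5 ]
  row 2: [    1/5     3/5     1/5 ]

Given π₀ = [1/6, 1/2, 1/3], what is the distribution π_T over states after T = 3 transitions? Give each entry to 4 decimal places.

π = [0.3907, 0.2760, 0.3333]

t=0: π = [0.1667, 0.5000, 0.3333]
t=1: π = [0.4333, 0.2333, 0.3333]
t=2: π = [0.3800, 0.2867, 0.3333]
t=3: π = [0.3907, 0.2760, 0.3333]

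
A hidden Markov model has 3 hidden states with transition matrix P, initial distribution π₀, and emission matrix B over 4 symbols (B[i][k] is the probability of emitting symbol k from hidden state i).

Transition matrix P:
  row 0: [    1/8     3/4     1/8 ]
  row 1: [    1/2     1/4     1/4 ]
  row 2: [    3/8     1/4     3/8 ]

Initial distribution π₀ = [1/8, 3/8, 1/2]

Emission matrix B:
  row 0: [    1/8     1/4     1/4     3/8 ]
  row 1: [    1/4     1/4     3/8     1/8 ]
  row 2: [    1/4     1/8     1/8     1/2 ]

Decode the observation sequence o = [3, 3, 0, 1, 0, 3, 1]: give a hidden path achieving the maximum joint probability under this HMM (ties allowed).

path = [2, 0, 1, 0, 1, 0, 1]

t=0: δ = [4.688e-02, 4.688e-02, 2.500e-01]  (obs o_0=3)
t=1: δ = [3.516e-02, 7.812e-03, 4.688e-02]  ψ = [2, 2, 2]  (obs o_1=3)
t=2: δ = [2.197e-03, 6.592e-03, 4.395e-03]  ψ = [2, 0, 2]  (obs o_2=0)
t=3: δ = [8.240e-04, 4.120e-04, 2.060e-04]  ψ = [1, 0, 1]  (obs o_3=1)
t=4: δ = [2.575e-05, 1.545e-04, 2.575e-05]  ψ = [1, 0, 0]  (obs o_4=0)
t=5: δ = [2.897e-05, 4.828e-06, 1.931e-05]  ψ = [1, 1, 1]  (obs o_5=3)
t=6: δ = [1.810e-06, 5.431e-06, 9.052e-07]  ψ = [2, 0, 2]  (obs o_6=1)
backtrack: best end state = 1; path = [2, 0, 1, 0, 1, 0, 1]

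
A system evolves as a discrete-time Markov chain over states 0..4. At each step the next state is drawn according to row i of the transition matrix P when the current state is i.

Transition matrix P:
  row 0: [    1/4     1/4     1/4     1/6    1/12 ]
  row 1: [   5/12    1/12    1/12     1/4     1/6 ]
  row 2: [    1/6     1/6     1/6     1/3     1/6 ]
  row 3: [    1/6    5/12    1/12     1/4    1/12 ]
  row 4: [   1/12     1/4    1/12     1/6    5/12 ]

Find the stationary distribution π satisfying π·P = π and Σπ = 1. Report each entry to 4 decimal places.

Balance equations π_j = Σ_i π_i·P[i][j]:
  π_0 = 1/4·π_0 + 5/12·π_1 + 1/6·π_2 + 1/6·π_3 + 1/12·π_4
  π_1 = 1/4·π_0 + 1/12·π_1 + 1/6·π_2 + 5/12·π_3 + 1/4·π_4
  π_2 = 1/4·π_0 + 1/12·π_1 + 1/6·π_2 + 1/12·π_3 + 1/12·π_4
  π_3 = 1/6·π_0 + 1/4·π_1 + 1/3·π_2 + 1/4·π_3 + 1/6·π_4
  normalize: π_0 + π_1 + π_2 + π_3 + π_4 = 1
Solving the linear system gives exactly π = [1896/8209, 1948/8209, 1091/8209, 1868/8209, 1406/8209].

π = [0.2310, 0.2373, 0.1329, 0.2276, 0.1713]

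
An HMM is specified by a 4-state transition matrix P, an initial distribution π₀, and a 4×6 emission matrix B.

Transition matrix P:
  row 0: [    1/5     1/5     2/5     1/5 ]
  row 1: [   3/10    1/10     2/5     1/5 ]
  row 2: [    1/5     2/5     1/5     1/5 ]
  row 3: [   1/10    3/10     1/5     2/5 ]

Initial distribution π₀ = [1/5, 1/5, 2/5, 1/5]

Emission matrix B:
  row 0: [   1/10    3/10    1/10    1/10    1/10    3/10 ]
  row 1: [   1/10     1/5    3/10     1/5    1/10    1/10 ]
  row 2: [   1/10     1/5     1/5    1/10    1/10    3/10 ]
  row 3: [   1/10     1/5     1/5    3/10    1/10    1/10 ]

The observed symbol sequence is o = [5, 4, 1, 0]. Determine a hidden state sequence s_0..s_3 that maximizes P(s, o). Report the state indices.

path = [2, 1, 0, 2]

t=0: δ = [6.000e-02, 2.000e-02, 1.200e-01, 2.000e-02]  (obs o_0=5)
t=1: δ = [2.400e-03, 4.800e-03, 2.400e-03, 2.400e-03]  ψ = [2, 2, 0, 2]  (obs o_1=4)
t=2: δ = [4.320e-04, 1.920e-04, 3.840e-04, 1.920e-04]  ψ = [1, 2, 1, 1]  (obs o_2=1)
t=3: δ = [8.640e-06, 1.536e-05, 1.728e-05, 8.640e-06]  ψ = [0, 2, 0, 0]  (obs o_3=0)
backtrack: best end state = 2; path = [2, 1, 0, 2]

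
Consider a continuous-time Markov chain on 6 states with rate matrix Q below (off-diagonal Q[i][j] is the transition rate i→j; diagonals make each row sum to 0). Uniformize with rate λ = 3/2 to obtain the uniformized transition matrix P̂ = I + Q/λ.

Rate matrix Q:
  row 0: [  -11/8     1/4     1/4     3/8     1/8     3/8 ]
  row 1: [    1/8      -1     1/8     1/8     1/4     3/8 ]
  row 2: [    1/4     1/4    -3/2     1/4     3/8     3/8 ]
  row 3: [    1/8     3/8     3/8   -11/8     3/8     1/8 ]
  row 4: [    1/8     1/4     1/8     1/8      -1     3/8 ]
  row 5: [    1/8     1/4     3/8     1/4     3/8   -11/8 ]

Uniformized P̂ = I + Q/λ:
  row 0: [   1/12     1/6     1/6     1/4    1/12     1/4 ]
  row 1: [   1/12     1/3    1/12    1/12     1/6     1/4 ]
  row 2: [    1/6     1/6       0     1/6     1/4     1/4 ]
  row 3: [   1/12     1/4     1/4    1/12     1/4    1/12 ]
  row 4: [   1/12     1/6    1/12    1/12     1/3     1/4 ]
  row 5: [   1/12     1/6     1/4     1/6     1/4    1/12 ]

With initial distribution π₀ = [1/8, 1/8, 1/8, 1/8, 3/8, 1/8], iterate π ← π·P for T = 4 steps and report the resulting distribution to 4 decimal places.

π = [0.0944, 0.2126, 0.1339, 0.1266, 0.2363, 0.1962]

t=0: π = [0.1250, 0.1250, 0.1250, 0.1250, 0.3750, 0.1250]
t=1: π = [0.0938, 0.1979, 0.1250, 0.1250, 0.2500, 0.2083]
t=2: π = [0.0938, 0.2101, 0.1363, 0.1267, 0.2387, 0.1944]
t=3: π = [0.0947, 0.2122, 0.1333, 0.1265, 0.2368, 0.1965]
t=4: π = [0.0944, 0.2126, 0.1339, 0.1266, 0.2363, 0.1962]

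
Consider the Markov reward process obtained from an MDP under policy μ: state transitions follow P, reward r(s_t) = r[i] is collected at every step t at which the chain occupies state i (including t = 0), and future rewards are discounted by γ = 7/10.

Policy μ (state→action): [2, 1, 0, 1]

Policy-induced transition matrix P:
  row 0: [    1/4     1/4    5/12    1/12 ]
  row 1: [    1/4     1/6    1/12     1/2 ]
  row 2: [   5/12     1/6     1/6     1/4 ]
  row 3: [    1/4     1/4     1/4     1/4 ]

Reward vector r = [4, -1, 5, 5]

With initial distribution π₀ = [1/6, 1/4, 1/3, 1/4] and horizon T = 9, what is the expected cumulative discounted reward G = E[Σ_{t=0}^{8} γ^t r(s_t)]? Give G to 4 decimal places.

G = 10.9180

t=0: π = [0.1667, 0.2500, 0.3333, 0.2500], E[r] = 3.3333, γ^t·E[r] = 3.333333, running G = 3.333333
t=1: π = [0.3056, 0.2014, 0.2083, 0.2847], E[r] = 3.4861, γ^t·E[r] = 2.440278, running G = 5.773611
t=2: π = [0.2847, 0.2159, 0.2500, 0.2494], E[r] = 3.4201, γ^t·E[r] = 1.675868, running G = 7.449479
t=3: π = [0.2917, 0.2112, 0.2406, 0.2565], E[r] = 3.4413, γ^t·E[r] = 1.180353, running G = 8.629832
t=4: π = [0.2901, 0.2123, 0.2434, 0.2542], E[r] = 3.4358, γ^t·E[r] = 0.824937, running G = 9.454768
t=5: π = [0.2906, 0.2120, 0.2427, 0.2547], E[r] = 3.4373, γ^t·E[r] = 0.577706, running G = 10.032475
t=6: π = [0.2904, 0.2121, 0.2429, 0.2546], E[r] = 3.4369, γ^t·E[r] = 0.404348, running G = 10.436823
t=7: π = [0.2905, 0.2121, 0.2428, 0.2546], E[r] = 3.4370, γ^t·E[r] = 0.283052, running G = 10.719875
t=8: π = [0.2905, 0.2121, 0.2428, 0.2546], E[r] = 3.4370, γ^t·E[r] = 0.198135, running G = 10.918011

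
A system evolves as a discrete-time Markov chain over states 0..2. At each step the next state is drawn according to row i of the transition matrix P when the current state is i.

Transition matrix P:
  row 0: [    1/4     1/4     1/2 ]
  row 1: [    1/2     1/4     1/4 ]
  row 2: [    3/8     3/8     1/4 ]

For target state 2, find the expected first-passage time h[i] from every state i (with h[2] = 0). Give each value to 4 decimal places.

h = [2.2857, 2.8571, 0.0000]

First-step conditioning: h[2] = 0; for i ≠ 2, h[i] = 1 + Σ_k P[i][k]·h[k].
  h[0] = 1 + 1/4·h[0] + 1/4·h[1]
  h[1] = 1 + 1/2·h[0] + 1/4·h[1]
Solving the 2×2 linear system over states ≠ 2 gives exactly h = [16/7, 20/7, 0] (h[2] = 0 is the target).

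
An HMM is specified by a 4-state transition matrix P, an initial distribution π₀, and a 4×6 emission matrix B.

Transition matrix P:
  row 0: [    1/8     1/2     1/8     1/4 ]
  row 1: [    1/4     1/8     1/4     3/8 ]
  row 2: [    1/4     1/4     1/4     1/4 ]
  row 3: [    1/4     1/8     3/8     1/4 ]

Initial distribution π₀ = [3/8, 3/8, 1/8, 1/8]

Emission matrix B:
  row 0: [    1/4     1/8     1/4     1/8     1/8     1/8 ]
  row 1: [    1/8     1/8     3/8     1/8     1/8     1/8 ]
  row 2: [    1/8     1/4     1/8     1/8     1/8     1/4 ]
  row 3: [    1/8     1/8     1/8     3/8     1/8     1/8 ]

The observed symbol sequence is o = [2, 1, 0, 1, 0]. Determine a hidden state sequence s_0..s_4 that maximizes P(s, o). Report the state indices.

path = [1, 2, 0, 1, 0]

t=0: δ = [9.375e-02, 1.406e-01, 1.562e-02, 1.562e-02]  (obs o_0=2)
t=1: δ = [4.395e-03, 5.859e-03, 8.789e-03, 6.592e-03]  ψ = [1, 0, 1, 1]  (obs o_1=1)
t=2: δ = [5.493e-04, 2.747e-04, 3.090e-04, 2.747e-04]  ψ = [2, 0, 3, 1]  (obs o_2=0)
t=3: δ = [9.656e-06, 3.433e-05, 2.575e-05, 1.717e-05]  ψ = [2, 0, 3, 0]  (obs o_3=1)
t=4: δ = [2.146e-06, 8.047e-07, 1.073e-06, 1.609e-06]  ψ = [1, 2, 1, 1]  (obs o_4=0)
backtrack: best end state = 0; path = [1, 2, 0, 1, 0]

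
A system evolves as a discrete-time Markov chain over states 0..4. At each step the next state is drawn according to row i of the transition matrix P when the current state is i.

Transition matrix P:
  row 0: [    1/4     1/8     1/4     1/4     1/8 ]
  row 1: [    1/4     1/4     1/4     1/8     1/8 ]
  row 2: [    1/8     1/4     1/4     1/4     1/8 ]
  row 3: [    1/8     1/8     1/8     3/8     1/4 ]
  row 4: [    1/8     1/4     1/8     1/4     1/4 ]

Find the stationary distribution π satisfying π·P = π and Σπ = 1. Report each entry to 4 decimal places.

π = [0.1709, 0.1964, 0.1953, 0.2577, 0.1797]

Balance equations π_j = Σ_i π_i·P[i][j]:
  π_0 = 1/4·π_0 + 1/4·π_1 + 1/8·π_2 + 1/8·π_3 + 1/8·π_4
  π_1 = 1/8·π_0 + 1/4·π_1 + 1/4·π_2 + 1/8·π_3 + 1/4·π_4
  π_2 = 1/4·π_0 + 1/4·π_1 + 1/4·π_2 + 1/8·π_3 + 1/8·π_4
  π_3 = 1/4·π_0 + 1/8·π_1 + 1/4·π_2 + 3/8·π_3 + 1/4·π_4
  normalize: π_0 + π_1 + π_2 + π_3 + π_4 = 1
Solving the linear system gives exactly π = [67/392, 11/56, 67/343, 101/392, 493/2744].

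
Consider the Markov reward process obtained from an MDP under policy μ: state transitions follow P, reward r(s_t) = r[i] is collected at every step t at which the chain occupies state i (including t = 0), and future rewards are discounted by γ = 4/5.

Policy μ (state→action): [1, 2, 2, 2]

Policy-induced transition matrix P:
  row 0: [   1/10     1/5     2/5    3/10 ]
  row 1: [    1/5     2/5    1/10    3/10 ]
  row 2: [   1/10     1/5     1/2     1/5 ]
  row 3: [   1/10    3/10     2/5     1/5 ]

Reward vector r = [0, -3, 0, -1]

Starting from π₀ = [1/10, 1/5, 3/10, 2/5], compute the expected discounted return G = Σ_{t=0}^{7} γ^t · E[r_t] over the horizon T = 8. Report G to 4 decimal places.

t=0: π = [0.1000, 0.2000, 0.3000, 0.4000], E[r] = -1.0000, γ^t·E[r] = -1.000000, running G = -1.000000
t=1: π = [0.1200, 0.2800, 0.3700, 0.2300], E[r] = -1.0700, γ^t·E[r] = -0.856000, running G = -1.856000
t=2: π = [0.1280, 0.2790, 0.3530, 0.2400], E[r] = -1.0770, γ^t·E[r] = -0.689280, running G = -2.545280
t=3: π = [0.1279, 0.2798, 0.3516, 0.2407], E[r] = -1.0801, γ^t·E[r] = -0.553011, running G = -3.098291
t=4: π = [0.1280, 0.2800, 0.3512, 0.2408], E[r] = -1.0809, γ^t·E[r] = -0.442720, running G = -3.541011
t=5: π = [0.1280, 0.2801, 0.3511, 0.2408], E[r] = -1.0811, γ^t·E[r] = -0.354238, running G = -3.895250
t=6: π = [0.1280, 0.2801, 0.3511, 0.2408], E[r] = -1.0811, γ^t·E[r] = -0.283404, running G = -4.178653
t=7: π = [0.1280, 0.2801, 0.3511, 0.2408], E[r] = -1.0811, γ^t·E[r] = -0.226725, running G = -4.405379

G = -4.4054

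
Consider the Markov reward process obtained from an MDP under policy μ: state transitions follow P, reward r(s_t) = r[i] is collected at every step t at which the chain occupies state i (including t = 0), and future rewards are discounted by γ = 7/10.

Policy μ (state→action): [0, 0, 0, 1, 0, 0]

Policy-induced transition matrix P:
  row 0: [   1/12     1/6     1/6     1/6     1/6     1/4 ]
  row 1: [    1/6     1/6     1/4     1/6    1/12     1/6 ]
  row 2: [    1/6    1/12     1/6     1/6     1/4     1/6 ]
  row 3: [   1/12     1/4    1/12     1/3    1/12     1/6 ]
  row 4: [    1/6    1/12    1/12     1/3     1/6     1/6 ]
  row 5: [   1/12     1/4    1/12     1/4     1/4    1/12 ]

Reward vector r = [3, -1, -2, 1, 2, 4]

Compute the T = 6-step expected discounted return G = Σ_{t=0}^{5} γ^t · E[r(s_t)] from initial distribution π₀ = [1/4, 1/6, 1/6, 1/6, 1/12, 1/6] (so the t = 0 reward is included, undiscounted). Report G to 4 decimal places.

G = 3.4612

t=0: π = [0.2500, 0.1667, 0.1667, 0.1667, 0.0833, 0.1667], E[r] = 1.2500, γ^t·E[r] = 1.250000, running G = 1.250000
t=1: π = [0.1181, 0.1736, 0.1458, 0.2222, 0.1667, 0.1736], E[r] = 1.1389, γ^t·E[r] = 0.797222, running G = 2.047222
t=2: π = [0.1238, 0.1736, 0.1343, 0.2459, 0.1603, 0.1620], E[r] = 1.1441, γ^t·E[r] = 0.560608, running G = 2.607830
t=3: π = [0.1223, 0.1761, 0.1338, 0.2479, 0.1564, 0.1635], E[r] = 1.1380, γ^t·E[r] = 0.390325, running G = 2.998154
t=4: π = [0.1222, 0.1768, 0.1340, 0.2477, 0.1561, 0.1632], E[r] = 1.1346, γ^t·E[r] = 0.272413, running G = 3.270567
t=5: π = [0.1222, 0.1767, 0.1341, 0.2476, 0.1561, 0.1632], E[r] = 1.1344, γ^t·E[r] = 0.190657, running G = 3.461224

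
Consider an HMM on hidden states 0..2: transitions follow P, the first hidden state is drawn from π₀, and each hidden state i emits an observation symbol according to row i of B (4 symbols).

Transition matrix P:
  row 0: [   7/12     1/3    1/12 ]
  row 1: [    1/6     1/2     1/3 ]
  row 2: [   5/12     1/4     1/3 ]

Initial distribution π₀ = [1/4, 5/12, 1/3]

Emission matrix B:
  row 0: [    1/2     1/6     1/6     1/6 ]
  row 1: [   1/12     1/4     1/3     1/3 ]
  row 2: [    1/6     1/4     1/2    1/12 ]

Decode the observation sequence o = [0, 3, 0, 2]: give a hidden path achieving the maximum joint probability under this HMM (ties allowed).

t=0: δ = [1.250e-01, 3.472e-02, 5.556e-02]  (obs o_0=0)
t=1: δ = [1.215e-02, 1.389e-02, 1.543e-03]  ψ = [0, 0, 2]  (obs o_1=3)
t=2: δ = [3.545e-03, 5.787e-04, 7.716e-04]  ψ = [0, 1, 1]  (obs o_2=0)
t=3: δ = [3.446e-04, 3.938e-04, 1.477e-04]  ψ = [0, 0, 0]  (obs o_3=2)
backtrack: best end state = 1; path = [0, 0, 0, 1]

path = [0, 0, 0, 1]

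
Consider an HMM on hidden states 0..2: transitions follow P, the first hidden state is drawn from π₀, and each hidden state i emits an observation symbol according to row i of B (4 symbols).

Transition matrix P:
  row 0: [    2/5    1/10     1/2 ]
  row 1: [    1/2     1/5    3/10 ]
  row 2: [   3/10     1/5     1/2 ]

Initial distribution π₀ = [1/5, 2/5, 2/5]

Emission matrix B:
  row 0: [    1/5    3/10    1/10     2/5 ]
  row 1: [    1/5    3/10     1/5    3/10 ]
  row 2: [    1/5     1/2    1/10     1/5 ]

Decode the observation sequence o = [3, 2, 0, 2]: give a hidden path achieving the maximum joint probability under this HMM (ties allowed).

path = [1, 0, 2, 2]

t=0: δ = [8.000e-02, 1.200e-01, 8.000e-02]  (obs o_0=3)
t=1: δ = [6.000e-03, 4.800e-03, 4.000e-03]  ψ = [1, 1, 0]  (obs o_1=2)
t=2: δ = [4.800e-04, 1.920e-04, 6.000e-04]  ψ = [0, 1, 0]  (obs o_2=0)
t=3: δ = [1.920e-05, 2.400e-05, 3.000e-05]  ψ = [0, 2, 2]  (obs o_3=2)
backtrack: best end state = 2; path = [1, 0, 2, 2]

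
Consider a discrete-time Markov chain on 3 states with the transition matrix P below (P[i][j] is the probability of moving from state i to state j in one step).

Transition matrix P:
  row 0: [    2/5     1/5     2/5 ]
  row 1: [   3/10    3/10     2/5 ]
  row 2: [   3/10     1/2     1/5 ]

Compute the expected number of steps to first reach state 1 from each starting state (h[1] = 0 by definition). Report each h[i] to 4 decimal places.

h = [3.3333, 0.0000, 2.5000]

First-step conditioning: h[1] = 0; for i ≠ 1, h[i] = 1 + Σ_k P[i][k]·h[k].
  h[0] = 1 + 2/5·h[0] + 2/5·h[2]
  h[2] = 1 + 3/10·h[0] + 1/5·h[2]
Solving the 2×2 linear system over states ≠ 1 gives exactly h = [10/3, 0, 5/2] (h[1] = 0 is the target).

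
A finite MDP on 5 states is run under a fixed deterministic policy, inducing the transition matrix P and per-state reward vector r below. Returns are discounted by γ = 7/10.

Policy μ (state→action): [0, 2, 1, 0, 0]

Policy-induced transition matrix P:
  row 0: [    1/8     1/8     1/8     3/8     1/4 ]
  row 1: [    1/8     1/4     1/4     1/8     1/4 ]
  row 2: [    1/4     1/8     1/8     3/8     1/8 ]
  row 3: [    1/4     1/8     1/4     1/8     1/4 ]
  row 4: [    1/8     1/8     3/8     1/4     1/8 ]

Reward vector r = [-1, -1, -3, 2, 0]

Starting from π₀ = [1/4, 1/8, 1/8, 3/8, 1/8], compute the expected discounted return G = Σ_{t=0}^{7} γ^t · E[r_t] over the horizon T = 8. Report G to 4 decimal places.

t=0: π = [0.2500, 0.1250, 0.1250, 0.3750, 0.1250], E[r] = 0.0000, γ^t·E[r] = 0.000000, running G = 0.000000
t=1: π = [0.1875, 0.1406, 0.2188, 0.2344, 0.2188], E[r] = -0.5156, γ^t·E[r] = -0.360938, running G = -0.360938
t=2: π = [0.1816, 0.1426, 0.2266, 0.2539, 0.1953], E[r] = -0.4961, γ^t·E[r] = -0.243086, running G = -0.604023
t=3: π = [0.1851, 0.1428, 0.2234, 0.2515, 0.1973], E[r] = -0.4951, γ^t·E[r] = -0.169825, running G = -0.773849
t=4: π = [0.1844, 0.1429, 0.2236, 0.2518, 0.1974], E[r] = -0.4945, γ^t·E[r] = -0.118724, running G = -0.892572
t=5: π = [0.1844, 0.1429, 0.2237, 0.2517, 0.1974], E[r] = -0.4950, γ^t·E[r] = -0.083193, running G = -0.975766
t=6: π = [0.1844, 0.1429, 0.2237, 0.2517, 0.1974], E[r] = -0.4949, γ^t·E[r] = -0.058219, running G = -1.033985
t=7: π = [0.1844, 0.1429, 0.2237, 0.2517, 0.1974], E[r] = -0.4949, γ^t·E[r] = -0.040756, running G = -1.074740

G = -1.0747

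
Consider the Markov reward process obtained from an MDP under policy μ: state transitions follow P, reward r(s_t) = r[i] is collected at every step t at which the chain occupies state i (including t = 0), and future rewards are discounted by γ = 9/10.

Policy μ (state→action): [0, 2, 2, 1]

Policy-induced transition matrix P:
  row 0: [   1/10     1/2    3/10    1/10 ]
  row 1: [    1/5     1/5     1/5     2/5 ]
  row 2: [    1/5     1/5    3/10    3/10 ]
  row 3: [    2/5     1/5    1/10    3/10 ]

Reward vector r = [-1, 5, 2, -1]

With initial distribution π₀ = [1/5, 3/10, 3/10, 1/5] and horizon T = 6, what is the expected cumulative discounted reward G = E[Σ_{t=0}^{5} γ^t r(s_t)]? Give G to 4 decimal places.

G = 6.3456

t=0: π = [0.2000, 0.3000, 0.3000, 0.2000], E[r] = 1.7000, γ^t·E[r] = 1.700000, running G = 1.700000
t=1: π = [0.2200, 0.2600, 0.2300, 0.2900], E[r] = 1.2500, γ^t·E[r] = 1.125000, running G = 2.825000
t=2: π = [0.2360, 0.2660, 0.2160, 0.2820], E[r] = 1.2440, γ^t·E[r] = 1.007640, running G = 3.832640
t=3: π = [0.2328, 0.2708, 0.2170, 0.2794], E[r] = 1.2758, γ^t·E[r] = 0.930058, running G = 4.762698
t=4: π = [0.2326, 0.2698, 0.2170, 0.2805], E[r] = 1.2702, γ^t·E[r] = 0.833352, running G = 5.596050
t=5: π = [0.2328, 0.2698, 0.2169, 0.2805], E[r] = 1.2694, γ^t·E[r] = 0.749577, running G = 6.345628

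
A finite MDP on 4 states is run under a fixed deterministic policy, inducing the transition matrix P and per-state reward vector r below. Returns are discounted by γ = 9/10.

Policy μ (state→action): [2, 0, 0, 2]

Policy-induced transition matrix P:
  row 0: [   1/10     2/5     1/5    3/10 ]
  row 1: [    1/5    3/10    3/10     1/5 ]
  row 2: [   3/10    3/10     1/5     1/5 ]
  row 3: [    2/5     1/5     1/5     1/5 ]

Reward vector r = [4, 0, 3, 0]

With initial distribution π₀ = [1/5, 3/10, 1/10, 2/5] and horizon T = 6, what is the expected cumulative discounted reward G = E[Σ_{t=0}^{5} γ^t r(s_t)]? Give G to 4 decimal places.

t=0: π = [0.2000, 0.3000, 0.1000, 0.4000], E[r] = 1.1000, γ^t·E[r] = 1.100000, running G = 1.100000
t=1: π = [0.2700, 0.2800, 0.2300, 0.2200], E[r] = 1.7700, γ^t·E[r] = 1.593000, running G = 2.693000
t=2: π = [0.2400, 0.3050, 0.2280, 0.2270], E[r] = 1.6440, γ^t·E[r] = 1.331640, running G = 4.024640
t=3: π = [0.2442, 0.3013, 0.2305, 0.2240], E[r] = 1.6683, γ^t·E[r] = 1.216191, running G = 5.240831
t=4: π = [0.2434, 0.3020, 0.2301, 0.2244], E[r] = 1.6641, γ^t·E[r] = 1.091823, running G = 6.332653
t=5: π = [0.2436, 0.3019, 0.2302, 0.2243], E[r] = 1.6648, γ^t·E[r] = 0.983061, running G = 7.315714

G = 7.3157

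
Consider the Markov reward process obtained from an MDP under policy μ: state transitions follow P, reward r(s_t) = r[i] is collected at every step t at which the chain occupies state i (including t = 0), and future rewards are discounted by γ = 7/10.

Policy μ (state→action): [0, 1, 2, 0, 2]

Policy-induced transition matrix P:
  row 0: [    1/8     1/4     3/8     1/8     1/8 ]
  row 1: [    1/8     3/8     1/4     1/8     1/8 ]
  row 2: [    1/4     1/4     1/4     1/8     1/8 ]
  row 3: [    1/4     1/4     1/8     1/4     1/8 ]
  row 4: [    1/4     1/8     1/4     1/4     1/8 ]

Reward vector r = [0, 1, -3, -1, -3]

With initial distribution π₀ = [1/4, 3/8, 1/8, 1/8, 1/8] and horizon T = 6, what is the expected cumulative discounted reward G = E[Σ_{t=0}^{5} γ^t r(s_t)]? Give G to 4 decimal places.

t=0: π = [0.2500, 0.3750, 0.1250, 0.1250, 0.1250], E[r] = -0.5000, γ^t·E[r] = -0.500000, running G = -0.500000
t=1: π = [0.1719, 0.2813, 0.2656, 0.1563, 0.1250], E[r] = -1.0469, γ^t·E[r] = -0.732813, running G = -1.232813
t=2: π = [0.1934, 0.2695, 0.2520, 0.1602, 0.1250], E[r] = -1.0215, γ^t·E[r] = -0.500527, running G = -1.733340
t=3: π = [0.1921, 0.2681, 0.2542, 0.1606, 0.1250], E[r] = -1.0300, γ^t·E[r] = -0.353300, running G = -2.086640
t=4: π = [0.1925, 0.2679, 0.2539, 0.1607, 0.1250], E[r] = -1.0296, γ^t·E[r] = -0.247215, running G = -2.333855
t=5: π = [0.1925, 0.2679, 0.2540, 0.1607, 0.1250], E[r] = -1.0298, γ^t·E[r] = -0.173073, running G = -2.506927

G = -2.5069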